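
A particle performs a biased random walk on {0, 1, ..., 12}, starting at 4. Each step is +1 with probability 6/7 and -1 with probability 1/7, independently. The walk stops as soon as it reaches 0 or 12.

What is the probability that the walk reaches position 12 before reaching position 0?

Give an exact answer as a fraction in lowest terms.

Answer: 1679616/1680913

Derivation:
Biased walk: p = 6/7, q = 1/7, r = q/p = 1/6
Gambler's ruin: P(hit 12 before 0 | start at 4) = (1 - r^a)/(1 - r^N)
r^4 = 1/1296; r^12 = 1/2176782336
P = (1 - 1/1296) / (1 - 1/2176782336) = 1295/1296 / 2176782335/2176782336 = 1679616/1680913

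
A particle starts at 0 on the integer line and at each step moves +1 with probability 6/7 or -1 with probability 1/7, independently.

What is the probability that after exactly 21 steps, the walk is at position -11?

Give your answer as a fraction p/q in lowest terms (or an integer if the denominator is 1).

Answer: 22604832/79792266297612001

Derivation:
To reach position -11 after 21 steps: need 5 steps of +1 and 16 steps of -1.
Number of such sequences: C(21,5) = 20349
Each has probability (6/7)^5 · (1/7)^16 = 7776/558545864083284007
P = 20349 · 7776/558545864083284007 = 22604832/79792266297612001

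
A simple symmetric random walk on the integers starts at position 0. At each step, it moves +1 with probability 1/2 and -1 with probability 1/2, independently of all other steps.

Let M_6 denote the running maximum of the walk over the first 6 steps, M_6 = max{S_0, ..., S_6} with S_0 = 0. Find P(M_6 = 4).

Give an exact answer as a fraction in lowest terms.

Answer: 3/32

Derivation:
Let M_6 = max(S_0,...,S_6). Use the reflection principle: for j ≥ 1, #{paths with M_6 ≥ j} = #{S_6 ≥ j} + #{S_6 ≥ j+1}.
By reflection, #{M_6 ≥ 4} = #{S_6 ≥ 4} + #{S_6 ≥ 5} = 7 + 1 = 8.
#{M_6 ≥ 5} = #{S_6 ≥ 5} + #{S_6 ≥ 6} = 1 + 1 = 2.
#{M_6 = 4} = 8 - 2 = 6.
P(M_6 = 4) = 6/64 = 3/32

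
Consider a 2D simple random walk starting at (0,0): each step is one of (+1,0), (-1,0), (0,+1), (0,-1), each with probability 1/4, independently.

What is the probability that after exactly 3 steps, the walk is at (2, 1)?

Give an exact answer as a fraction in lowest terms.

Answer: 3/64

Derivation:
Let h be the number of horizontal steps (so 3-h are vertical). To end at (2,1) need (h+2)/2 right-steps and ((3-h)+1)/2 up-steps.
Sum over h with 2 ≤ h ≤ 2, h ≡ 0 (mod 2), 3-h ≡ 1 (mod 2):
h=2: C(3,2)·C(2,2)·C(1,1) = 3·1·1 = 3
Total favorable: 3
Total paths: 4^3 = 64
P = 3/64 = 3/64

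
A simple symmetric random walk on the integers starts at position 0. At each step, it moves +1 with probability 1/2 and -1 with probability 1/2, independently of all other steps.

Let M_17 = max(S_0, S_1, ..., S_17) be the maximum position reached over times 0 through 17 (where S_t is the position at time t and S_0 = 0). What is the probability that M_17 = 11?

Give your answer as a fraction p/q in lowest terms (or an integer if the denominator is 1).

Answer: 85/16384

Derivation:
Let M_17 = max(S_0,...,S_17). Use the reflection principle: for j ≥ 1, #{paths with M_17 ≥ j} = #{S_17 ≥ j} + #{S_17 ≥ j+1}.
By reflection, #{M_17 ≥ 11} = #{S_17 ≥ 11} + #{S_17 ≥ 12} = 834 + 154 = 988.
#{M_17 ≥ 12} = #{S_17 ≥ 12} + #{S_17 ≥ 13} = 154 + 154 = 308.
#{M_17 = 11} = 988 - 308 = 680.
P(M_17 = 11) = 680/131072 = 85/16384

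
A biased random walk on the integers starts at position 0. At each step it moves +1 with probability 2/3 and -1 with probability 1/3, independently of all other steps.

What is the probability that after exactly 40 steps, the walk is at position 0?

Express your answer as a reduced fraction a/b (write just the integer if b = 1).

Answer: 16060284644884480/1350851717672992089

Derivation:
To be at 0 after 40 steps: need exactly 20 steps of +1 and 20 of -1.
Number of such sequences: C(40,20) = 137846528820
Each has probability (2/3)^20 · (1/3)^20 = 1048576/12157665459056928801
P = 137846528820 · 1048576/12157665459056928801 = 16060284644884480/1350851717672992089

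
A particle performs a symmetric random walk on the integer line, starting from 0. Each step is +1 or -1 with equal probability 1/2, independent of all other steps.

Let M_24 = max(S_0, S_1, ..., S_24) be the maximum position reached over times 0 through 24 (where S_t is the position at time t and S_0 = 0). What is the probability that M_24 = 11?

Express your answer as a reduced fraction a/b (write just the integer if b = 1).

Let M_24 = max(S_0,...,S_24). Use the reflection principle: for j ≥ 1, #{paths with M_24 ≥ j} = #{S_24 ≥ j} + #{S_24 ≥ j+1}.
By reflection, #{M_24 ≥ 11} = #{S_24 ≥ 11} + #{S_24 ≥ 12} = 190051 + 190051 = 380102.
#{M_24 ≥ 12} = #{S_24 ≥ 12} + #{S_24 ≥ 13} = 190051 + 55455 = 245506.
#{M_24 = 11} = 380102 - 245506 = 134596.
P(M_24 = 11) = 134596/16777216 = 33649/4194304

Answer: 33649/4194304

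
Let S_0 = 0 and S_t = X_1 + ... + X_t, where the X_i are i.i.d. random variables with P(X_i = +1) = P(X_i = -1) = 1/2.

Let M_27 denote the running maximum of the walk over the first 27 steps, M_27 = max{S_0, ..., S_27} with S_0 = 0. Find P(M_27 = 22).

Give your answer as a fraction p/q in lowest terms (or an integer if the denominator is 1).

Let M_27 = max(S_0,...,S_27). Use the reflection principle: for j ≥ 1, #{paths with M_27 ≥ j} = #{S_27 ≥ j} + #{S_27 ≥ j+1}.
By reflection, #{M_27 ≥ 22} = #{S_27 ≥ 22} + #{S_27 ≥ 23} = 379 + 379 = 758.
#{M_27 ≥ 23} = #{S_27 ≥ 23} + #{S_27 ≥ 24} = 379 + 28 = 407.
#{M_27 = 22} = 758 - 407 = 351.
P(M_27 = 22) = 351/134217728 = 351/134217728

Answer: 351/134217728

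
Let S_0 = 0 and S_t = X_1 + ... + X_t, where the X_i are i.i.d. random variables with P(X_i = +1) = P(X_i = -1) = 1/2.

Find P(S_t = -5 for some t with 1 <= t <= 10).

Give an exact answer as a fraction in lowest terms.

Answer: 7/64

Derivation:
Count via complement. Let g(t,s) = #length-t paths at position s with S_1..S_t all ≠ -5.
g(t,s) = g(t-1,s-1) + g(t-1,s+1) for s ≠ -5; g(t,-5) = 0.
t=0: g(0,0)=1
t=1: g(1,-1)=1 g(1,1)=1
t=2: g(2,-2)=1 g(2,0)=2 g(2,2)=1
t=3: g(3,-3)=1 g(3,-1)=3 g(3,1)=3 g(3,3)=1
t=4: g(4,-4)=1 g(4,-2)=4 g(4,0)=6 g(4,2)=4 g(4,4)=1
t=5: g(5,-3)=5 g(5,-1)=10 g(5,1)=10 g(5,3)=5 g(5,5)=1
t=6: g(6,-4)=5 g(6,-2)=15 g(6,0)=20 g(6,2)=15 g(6,4)=6 g(6,6)=1
t=7: g(7,-3)=20 g(7,-1)=35 g(7,1)=35 g(7,3)=21 g(7,5)=7 g(7,7)=1
t=8: g(8,-4)=20 g(8,-2)=55 g(8,0)=70 g(8,2)=56 g(8,4)=28 g(8,6)=8 g(8,8)=1
t=9: g(9,-3)=75 g(9,-1)=125 g(9,1)=126 g(9,3)=84 g(9,5)=36 g(9,7)=9 g(9,9)=1
t=10: g(10,-4)=75 g(10,-2)=200 g(10,0)=251 g(10,2)=210 g(10,4)=120 g(10,6)=45 g(10,8)=10 g(10,10)=1
Paths never hitting -5: Σ_s g(10,s) = 912
Paths hitting -5: 2^10 - 912 = 112
P = 112/1024 = 7/64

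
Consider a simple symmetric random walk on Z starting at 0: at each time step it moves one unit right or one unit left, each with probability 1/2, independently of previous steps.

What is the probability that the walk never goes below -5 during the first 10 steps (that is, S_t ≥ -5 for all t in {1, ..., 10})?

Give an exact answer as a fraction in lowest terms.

Answer: 957/1024

Derivation:
Let f(t,s) = #length-t paths at position s with S_1..S_t all ≥ -5.
f(t,s) = f(t-1,s-1) + f(t-1,s+1) for s ≥ -5; f(t,s) = 0 for s < -5.
t=0: f(0,0)=1
t=1: f(1,-1)=1 f(1,1)=1
t=2: f(2,-2)=1 f(2,0)=2 f(2,2)=1
t=3: f(3,-3)=1 f(3,-1)=3 f(3,1)=3 f(3,3)=1
t=4: f(4,-4)=1 f(4,-2)=4 f(4,0)=6 f(4,2)=4 f(4,4)=1
t=5: f(5,-5)=1 f(5,-3)=5 f(5,-1)=10 f(5,1)=10 f(5,3)=5 f(5,5)=1
t=6: f(6,-4)=6 f(6,-2)=15 f(6,0)=20 f(6,2)=15 f(6,4)=6 f(6,6)=1
t=7: f(7,-5)=6 f(7,-3)=21 f(7,-1)=35 f(7,1)=35 f(7,3)=21 f(7,5)=7 f(7,7)=1
t=8: f(8,-4)=27 f(8,-2)=56 f(8,0)=70 f(8,2)=56 f(8,4)=28 f(8,6)=8 f(8,8)=1
t=9: f(9,-5)=27 f(9,-3)=83 f(9,-1)=126 f(9,1)=126 f(9,3)=84 f(9,5)=36 f(9,7)=9 f(9,9)=1
t=10: f(10,-4)=110 f(10,-2)=209 f(10,0)=252 f(10,2)=210 f(10,4)=120 f(10,6)=45 f(10,8)=10 f(10,10)=1
Σ_s f(10,s) = 957
P = 957/1024 = 957/1024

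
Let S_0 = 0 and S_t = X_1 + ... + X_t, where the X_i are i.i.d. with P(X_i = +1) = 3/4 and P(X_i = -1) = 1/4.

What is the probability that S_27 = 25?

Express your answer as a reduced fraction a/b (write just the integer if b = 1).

Answer: 68630377364883/18014398509481984

Derivation:
To reach position 25 after 27 steps: need 26 steps of +1 and 1 step of -1.
Number of such sequences: C(27,26) = 27
Each has probability (3/4)^26 · (1/4)^1 = 2541865828329/18014398509481984
P = 27 · 2541865828329/18014398509481984 = 68630377364883/18014398509481984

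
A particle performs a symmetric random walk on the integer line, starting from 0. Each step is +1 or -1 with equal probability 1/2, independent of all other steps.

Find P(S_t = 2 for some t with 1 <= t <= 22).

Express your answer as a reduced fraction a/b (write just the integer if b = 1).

Answer: 1421113/2097152

Derivation:
Count via complement. Let g(t,s) = #length-t paths at position s with S_1..S_t all ≠ 2.
g(t,s) = g(t-1,s-1) + g(t-1,s+1) for s ≠ 2; g(t,2) = 0.
t=0: g(0,0)=1
t=1: g(1,-1)=1 g(1,1)=1
t=2: g(2,-2)=1 g(2,0)=2
t=3: g(3,-3)=1 g(3,-1)=3 g(3,1)=2
t=4: g(4,-4)=1 g(4,-2)=4 g(4,0)=5
t=5: g(5,-5)=1 g(5,-3)=5 g(5,-1)=9 g(5,1)=5
t=6: g(6,-6)=1 g(6,-4)=6 g(6,-2)=14 g(6,0)=14
t=7: g(7,-7)=1 g(7,-5)=7 g(7,-3)=20 g(7,-1)=28 g(7,1)=14
t=8: g(8,-8)=1 g(8,-6)=8 g(8,-4)=27 g(8,-2)=48 g(8,0)=42
t=9: g(9,-9)=1 g(9,-7)=9 g(9,-5)=35 g(9,-3)=75 g(9,-1)=90 g(9,1)=42
t=10: g(10,-10)=1 g(10,-8)=10 g(10,-6)=44 g(10,-4)=110 g(10,-2)=165 g(10,0)=132
t=11: g(11,-11)=1 g(11,-9)=11 g(11,-7)=54 g(11,-5)=154 g(11,-3)=275 g(11,-1)=297 g(11,1)=132
t=12: g(12,-12)=1 g(12,-10)=12 g(12,-8)=65 g(12,-6)=208 g(12,-4)=429 g(12,-2)=572 g(12,0)=429
t=13: g(13,-13)=1 g(13,-11)=13 g(13,-9)=77 g(13,-7)=273 g(13,-5)=637 g(13,-3)=1001 g(13,-1)=1001 g(13,1)=429
t=14: g(14,-14)=1 g(14,-12)=14 g(14,-10)=90 g(14,-8)=350 g(14,-6)=910 g(14,-4)=1638 g(14,-2)=2002 g(14,0)=1430
t=15: g(15,-15)=1 g(15,-13)=15 g(15,-11)=104 g(15,-9)=440 g(15,-7)=1260 g(15,-5)=2548 g(15,-3)=3640 g(15,-1)=3432 g(15,1)=1430
t=16: g(16,-16)=1 g(16,-14)=16 g(16,-12)=119 g(16,-10)=544 g(16,-8)=1700 g(16,-6)=3808 g(16,-4)=6188 g(16,-2)=7072 g(16,0)=4862
t=17: g(17,-17)=1 g(17,-15)=17 g(17,-13)=135 g(17,-11)=663 g(17,-9)=2244 g(17,-7)=5508 g(17,-5)=9996 g(17,-3)=13260 g(17,-1)=11934 g(17,1)=4862
t=18: g(18,-18)=1 g(18,-16)=18 g(18,-14)=152 g(18,-12)=798 g(18,-10)=2907 g(18,-8)=7752 g(18,-6)=15504 g(18,-4)=23256 g(18,-2)=25194 g(18,0)=16796
t=19: g(19,-19)=1 g(19,-17)=19 g(19,-15)=170 g(19,-13)=950 g(19,-11)=3705 g(19,-9)=10659 g(19,-7)=23256 g(19,-5)=38760 g(19,-3)=48450 g(19,-1)=41990 g(19,1)=16796
t=20: g(20,-20)=1 g(20,-18)=20 g(20,-16)=189 g(20,-14)=1120 g(20,-12)=4655 g(20,-10)=14364 g(20,-8)=33915 g(20,-6)=62016 g(20,-4)=87210 g(20,-2)=90440 g(20,0)=58786
t=21: g(21,-21)=1 g(21,-19)=21 g(21,-17)=209 g(21,-15)=1309 g(21,-13)=5775 g(21,-11)=19019 g(21,-9)=48279 g(21,-7)=95931 g(21,-5)=149226 g(21,-3)=177650 g(21,-1)=149226 g(21,1)=58786
t=22: g(22,-22)=1 g(22,-20)=22 g(22,-18)=230 g(22,-16)=1518 g(22,-14)=7084 g(22,-12)=24794 g(22,-10)=67298 g(22,-8)=144210 g(22,-6)=245157 g(22,-4)=326876 g(22,-2)=326876 g(22,0)=208012
Paths never hitting 2: Σ_s g(22,s) = 1352078
Paths hitting 2: 2^22 - 1352078 = 2842226
P = 2842226/4194304 = 1421113/2097152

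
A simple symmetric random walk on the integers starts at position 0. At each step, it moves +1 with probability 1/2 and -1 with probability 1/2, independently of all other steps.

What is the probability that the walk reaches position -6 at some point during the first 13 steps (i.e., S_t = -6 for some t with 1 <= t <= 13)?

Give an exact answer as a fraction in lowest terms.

Count via complement. Let g(t,s) = #length-t paths at position s with S_1..S_t all ≠ -6.
g(t,s) = g(t-1,s-1) + g(t-1,s+1) for s ≠ -6; g(t,-6) = 0.
t=0: g(0,0)=1
t=1: g(1,-1)=1 g(1,1)=1
t=2: g(2,-2)=1 g(2,0)=2 g(2,2)=1
t=3: g(3,-3)=1 g(3,-1)=3 g(3,1)=3 g(3,3)=1
t=4: g(4,-4)=1 g(4,-2)=4 g(4,0)=6 g(4,2)=4 g(4,4)=1
t=5: g(5,-5)=1 g(5,-3)=5 g(5,-1)=10 g(5,1)=10 g(5,3)=5 g(5,5)=1
t=6: g(6,-4)=6 g(6,-2)=15 g(6,0)=20 g(6,2)=15 g(6,4)=6 g(6,6)=1
t=7: g(7,-5)=6 g(7,-3)=21 g(7,-1)=35 g(7,1)=35 g(7,3)=21 g(7,5)=7 g(7,7)=1
t=8: g(8,-4)=27 g(8,-2)=56 g(8,0)=70 g(8,2)=56 g(8,4)=28 g(8,6)=8 g(8,8)=1
t=9: g(9,-5)=27 g(9,-3)=83 g(9,-1)=126 g(9,1)=126 g(9,3)=84 g(9,5)=36 g(9,7)=9 g(9,9)=1
t=10: g(10,-4)=110 g(10,-2)=209 g(10,0)=252 g(10,2)=210 g(10,4)=120 g(10,6)=45 g(10,8)=10 g(10,10)=1
t=11: g(11,-5)=110 g(11,-3)=319 g(11,-1)=461 g(11,1)=462 g(11,3)=330 g(11,5)=165 g(11,7)=55 g(11,9)=11 g(11,11)=1
t=12: g(12,-4)=429 g(12,-2)=780 g(12,0)=923 g(12,2)=792 g(12,4)=495 g(12,6)=220 g(12,8)=66 g(12,10)=12 g(12,12)=1
t=13: g(13,-5)=429 g(13,-3)=1209 g(13,-1)=1703 g(13,1)=1715 g(13,3)=1287 g(13,5)=715 g(13,7)=286 g(13,9)=78 g(13,11)=13 g(13,13)=1
Paths never hitting -6: Σ_s g(13,s) = 7436
Paths hitting -6: 2^13 - 7436 = 756
P = 756/8192 = 189/2048

Answer: 189/2048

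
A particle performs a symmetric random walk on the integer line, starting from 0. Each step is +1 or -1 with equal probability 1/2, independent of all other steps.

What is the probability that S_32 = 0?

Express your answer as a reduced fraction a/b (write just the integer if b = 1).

Answer: 300540195/2147483648

Derivation:
To return to 0 after 32 steps: need exactly 16 steps of +1 and 16 of -1.
Favorable paths: C(32,16) = 601080390
Total paths: 2^32 = 4294967296
P = 601080390/4294967296 = 300540195/2147483648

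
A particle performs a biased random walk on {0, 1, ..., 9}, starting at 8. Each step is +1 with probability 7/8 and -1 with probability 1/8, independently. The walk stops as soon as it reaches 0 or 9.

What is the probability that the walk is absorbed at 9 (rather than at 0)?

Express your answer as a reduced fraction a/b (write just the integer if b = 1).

Biased walk: p = 7/8, q = 1/8, r = q/p = 1/7
Gambler's ruin: P(hit 9 before 0 | start at 8) = (1 - r^a)/(1 - r^N)
r^8 = 1/5764801; r^9 = 1/40353607
P = (1 - 1/5764801) / (1 - 1/40353607) = 5764800/5764801 / 40353606/40353607 = 6725600/6725601

Answer: 6725600/6725601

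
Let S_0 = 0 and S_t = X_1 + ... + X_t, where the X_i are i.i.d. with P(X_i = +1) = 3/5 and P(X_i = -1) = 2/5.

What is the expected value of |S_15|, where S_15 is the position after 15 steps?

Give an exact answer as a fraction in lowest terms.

Answer: 4868227263/1220703125

Derivation:
S_15 takes values m ≡ 1 (mod 2) with |m| ≤ 15; P(S_15=m) = C(15,(15+m)/2) · (3/5)^((15+m)/2) · (2/5)^((15-m)/2).
Distribution: P(S=-15)=32768/30517578125, P(S=-13)=147456/6103515625, P(S=-11)=1548288/6103515625, P(S=-9)=10063872/6103515625, P(S=-7)=45287424/6103515625, P(S=-5)=747242496/30517578125, P(S=-3)=373621248/6103515625, P(S=-1)=720555264/6103515625, P(S=1)=1080832896/6103515625, P(S=3)=1260971712/6103515625, P(S=5)=5674372704/30517578125, P(S=7)=773778096/6103515625, P(S=9)=386889048/6103515625, P(S=11)=133923132/6103515625, P(S=13)=28697814/6103515625, P(S=15)=14348907/30517578125
E[|S_15|] = Σ_m |m|·P(S_15=m) = 4868227263/1220703125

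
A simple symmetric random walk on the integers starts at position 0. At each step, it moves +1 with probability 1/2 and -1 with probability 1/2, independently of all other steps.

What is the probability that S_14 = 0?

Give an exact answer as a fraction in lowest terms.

Answer: 429/2048

Derivation:
To return to 0 after 14 steps: need exactly 7 steps of +1 and 7 of -1.
Favorable paths: C(14,7) = 3432
Total paths: 2^14 = 16384
P = 3432/16384 = 429/2048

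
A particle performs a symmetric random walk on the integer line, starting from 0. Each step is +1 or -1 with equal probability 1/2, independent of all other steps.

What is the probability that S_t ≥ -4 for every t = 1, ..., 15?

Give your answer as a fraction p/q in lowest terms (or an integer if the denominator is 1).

Answer: 25883/32768

Derivation:
Let f(t,s) = #length-t paths at position s with S_1..S_t all ≥ -4.
f(t,s) = f(t-1,s-1) + f(t-1,s+1) for s ≥ -4; f(t,s) = 0 for s < -4.
t=0: f(0,0)=1
t=1: f(1,-1)=1 f(1,1)=1
t=2: f(2,-2)=1 f(2,0)=2 f(2,2)=1
t=3: f(3,-3)=1 f(3,-1)=3 f(3,1)=3 f(3,3)=1
t=4: f(4,-4)=1 f(4,-2)=4 f(4,0)=6 f(4,2)=4 f(4,4)=1
t=5: f(5,-3)=5 f(5,-1)=10 f(5,1)=10 f(5,3)=5 f(5,5)=1
t=6: f(6,-4)=5 f(6,-2)=15 f(6,0)=20 f(6,2)=15 f(6,4)=6 f(6,6)=1
t=7: f(7,-3)=20 f(7,-1)=35 f(7,1)=35 f(7,3)=21 f(7,5)=7 f(7,7)=1
t=8: f(8,-4)=20 f(8,-2)=55 f(8,0)=70 f(8,2)=56 f(8,4)=28 f(8,6)=8 f(8,8)=1
t=9: f(9,-3)=75 f(9,-1)=125 f(9,1)=126 f(9,3)=84 f(9,5)=36 f(9,7)=9 f(9,9)=1
t=10: f(10,-4)=75 f(10,-2)=200 f(10,0)=251 f(10,2)=210 f(10,4)=120 f(10,6)=45 f(10,8)=10 f(10,10)=1
t=11: f(11,-3)=275 f(11,-1)=451 f(11,1)=461 f(11,3)=330 f(11,5)=165 f(11,7)=55 f(11,9)=11 f(11,11)=1
t=12: f(12,-4)=275 f(12,-2)=726 f(12,0)=912 f(12,2)=791 f(12,4)=495 f(12,6)=220 f(12,8)=66 f(12,10)=12 f(12,12)=1
t=13: f(13,-3)=1001 f(13,-1)=1638 f(13,1)=1703 f(13,3)=1286 f(13,5)=715 f(13,7)=286 f(13,9)=78 f(13,11)=13 f(13,13)=1
t=14: f(14,-4)=1001 f(14,-2)=2639 f(14,0)=3341 f(14,2)=2989 f(14,4)=2001 f(14,6)=1001 f(14,8)=364 f(14,10)=91 f(14,12)=14 f(14,14)=1
t=15: f(15,-3)=3640 f(15,-1)=5980 f(15,1)=6330 f(15,3)=4990 f(15,5)=3002 f(15,7)=1365 f(15,9)=455 f(15,11)=105 f(15,13)=15 f(15,15)=1
Σ_s f(15,s) = 25883
P = 25883/32768 = 25883/32768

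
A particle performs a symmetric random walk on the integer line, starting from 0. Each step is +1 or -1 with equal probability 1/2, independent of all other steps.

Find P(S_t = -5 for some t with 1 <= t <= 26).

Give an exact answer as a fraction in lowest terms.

Count via complement. Let g(t,s) = #length-t paths at position s with S_1..S_t all ≠ -5.
g(t,s) = g(t-1,s-1) + g(t-1,s+1) for s ≠ -5; g(t,-5) = 0.
t=0: g(0,0)=1
t=1: g(1,-1)=1 g(1,1)=1
t=2: g(2,-2)=1 g(2,0)=2 g(2,2)=1
t=3: g(3,-3)=1 g(3,-1)=3 g(3,1)=3 g(3,3)=1
t=4: g(4,-4)=1 g(4,-2)=4 g(4,0)=6 g(4,2)=4 g(4,4)=1
t=5: g(5,-3)=5 g(5,-1)=10 g(5,1)=10 g(5,3)=5 g(5,5)=1
t=6: g(6,-4)=5 g(6,-2)=15 g(6,0)=20 g(6,2)=15 g(6,4)=6 g(6,6)=1
t=7: g(7,-3)=20 g(7,-1)=35 g(7,1)=35 g(7,3)=21 g(7,5)=7 g(7,7)=1
t=8: g(8,-4)=20 g(8,-2)=55 g(8,0)=70 g(8,2)=56 g(8,4)=28 g(8,6)=8 g(8,8)=1
t=9: g(9,-3)=75 g(9,-1)=125 g(9,1)=126 g(9,3)=84 g(9,5)=36 g(9,7)=9 g(9,9)=1
t=10: g(10,-4)=75 g(10,-2)=200 g(10,0)=251 g(10,2)=210 g(10,4)=120 g(10,6)=45 g(10,8)=10 g(10,10)=1
t=11: g(11,-3)=275 g(11,-1)=451 g(11,1)=461 g(11,3)=330 g(11,5)=165 g(11,7)=55 g(11,9)=11 g(11,11)=1
t=12: g(12,-4)=275 g(12,-2)=726 g(12,0)=912 g(12,2)=791 g(12,4)=495 g(12,6)=220 g(12,8)=66 g(12,10)=12 g(12,12)=1
t=13: g(13,-3)=1001 g(13,-1)=1638 g(13,1)=1703 g(13,3)=1286 g(13,5)=715 g(13,7)=286 g(13,9)=78 g(13,11)=13 g(13,13)=1
t=14: g(14,-4)=1001 g(14,-2)=2639 g(14,0)=3341 g(14,2)=2989 g(14,4)=2001 g(14,6)=1001 g(14,8)=364 g(14,10)=91 g(14,12)=14 g(14,14)=1
t=15: g(15,-3)=3640 g(15,-1)=5980 g(15,1)=6330 g(15,3)=4990 g(15,5)=3002 g(15,7)=1365 g(15,9)=455 g(15,11)=105 g(15,13)=15 g(15,15)=1
t=16: g(16,-4)=3640 g(16,-2)=9620 g(16,0)=12310 g(16,2)=11320 g(16,4)=7992 g(16,6)=4367 g(16,8)=1820 g(16,10)=560 g(16,12)=120 g(16,14)=16 g(16,16)=1
t=17: g(17,-3)=13260 g(17,-1)=21930 g(17,1)=23630 g(17,3)=19312 g(17,5)=12359 g(17,7)=6187 g(17,9)=2380 g(17,11)=680 g(17,13)=136 g(17,15)=17 g(17,17)=1
t=18: g(18,-4)=13260 g(18,-2)=35190 g(18,0)=45560 g(18,2)=42942 g(18,4)=31671 g(18,6)=18546 g(18,8)=8567 g(18,10)=3060 g(18,12)=816 g(18,14)=153 g(18,16)=18 g(18,18)=1
t=19: g(19,-3)=48450 g(19,-1)=80750 g(19,1)=88502 g(19,3)=74613 g(19,5)=50217 g(19,7)=27113 g(19,9)=11627 g(19,11)=3876 g(19,13)=969 g(19,15)=171 g(19,17)=19 g(19,19)=1
t=20: g(20,-4)=48450 g(20,-2)=129200 g(20,0)=169252 g(20,2)=163115 g(20,4)=124830 g(20,6)=77330 g(20,8)=38740 g(20,10)=15503 g(20,12)=4845 g(20,14)=1140 g(20,16)=190 g(20,18)=20 g(20,20)=1
t=21: g(21,-3)=177650 g(21,-1)=298452 g(21,1)=332367 g(21,3)=287945 g(21,5)=202160 g(21,7)=116070 g(21,9)=54243 g(21,11)=20348 g(21,13)=5985 g(21,15)=1330 g(21,17)=210 g(21,19)=21 g(21,21)=1
t=22: g(22,-4)=177650 g(22,-2)=476102 g(22,0)=630819 g(22,2)=620312 g(22,4)=490105 g(22,6)=318230 g(22,8)=170313 g(22,10)=74591 g(22,12)=26333 g(22,14)=7315 g(22,16)=1540 g(22,18)=231 g(22,20)=22 g(22,22)=1
t=23: g(23,-3)=653752 g(23,-1)=1106921 g(23,1)=1251131 g(23,3)=1110417 g(23,5)=808335 g(23,7)=488543 g(23,9)=244904 g(23,11)=100924 g(23,13)=33648 g(23,15)=8855 g(23,17)=1771 g(23,19)=253 g(23,21)=23 g(23,23)=1
t=24: g(24,-4)=653752 g(24,-2)=1760673 g(24,0)=2358052 g(24,2)=2361548 g(24,4)=1918752 g(24,6)=1296878 g(24,8)=733447 g(24,10)=345828 g(24,12)=134572 g(24,14)=42503 g(24,16)=10626 g(24,18)=2024 g(24,20)=276 g(24,22)=24 g(24,24)=1
t=25: g(25,-3)=2414425 g(25,-1)=4118725 g(25,1)=4719600 g(25,3)=4280300 g(25,5)=3215630 g(25,7)=2030325 g(25,9)=1079275 g(25,11)=480400 g(25,13)=177075 g(25,15)=53129 g(25,17)=12650 g(25,19)=2300 g(25,21)=300 g(25,23)=25 g(25,25)=1
t=26: g(26,-4)=2414425 g(26,-2)=6533150 g(26,0)=8838325 g(26,2)=8999900 g(26,4)=7495930 g(26,6)=5245955 g(26,8)=3109600 g(26,10)=1559675 g(26,12)=657475 g(26,14)=230204 g(26,16)=65779 g(26,18)=14950 g(26,20)=2600 g(26,22)=325 g(26,24)=26 g(26,26)=1
Paths never hitting -5: Σ_s g(26,s) = 45168320
Paths hitting -5: 2^26 - 45168320 = 21940544
P = 21940544/67108864 = 342821/1048576

Answer: 342821/1048576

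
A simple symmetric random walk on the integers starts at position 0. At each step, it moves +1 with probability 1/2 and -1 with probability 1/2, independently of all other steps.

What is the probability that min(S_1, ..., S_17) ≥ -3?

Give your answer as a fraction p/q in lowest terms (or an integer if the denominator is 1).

Answer: 21879/32768

Derivation:
Let f(t,s) = #length-t paths at position s with S_1..S_t all ≥ -3.
f(t,s) = f(t-1,s-1) + f(t-1,s+1) for s ≥ -3; f(t,s) = 0 for s < -3.
t=0: f(0,0)=1
t=1: f(1,-1)=1 f(1,1)=1
t=2: f(2,-2)=1 f(2,0)=2 f(2,2)=1
t=3: f(3,-3)=1 f(3,-1)=3 f(3,1)=3 f(3,3)=1
t=4: f(4,-2)=4 f(4,0)=6 f(4,2)=4 f(4,4)=1
t=5: f(5,-3)=4 f(5,-1)=10 f(5,1)=10 f(5,3)=5 f(5,5)=1
t=6: f(6,-2)=14 f(6,0)=20 f(6,2)=15 f(6,4)=6 f(6,6)=1
t=7: f(7,-3)=14 f(7,-1)=34 f(7,1)=35 f(7,3)=21 f(7,5)=7 f(7,7)=1
t=8: f(8,-2)=48 f(8,0)=69 f(8,2)=56 f(8,4)=28 f(8,6)=8 f(8,8)=1
t=9: f(9,-3)=48 f(9,-1)=117 f(9,1)=125 f(9,3)=84 f(9,5)=36 f(9,7)=9 f(9,9)=1
t=10: f(10,-2)=165 f(10,0)=242 f(10,2)=209 f(10,4)=120 f(10,6)=45 f(10,8)=10 f(10,10)=1
t=11: f(11,-3)=165 f(11,-1)=407 f(11,1)=451 f(11,3)=329 f(11,5)=165 f(11,7)=55 f(11,9)=11 f(11,11)=1
t=12: f(12,-2)=572 f(12,0)=858 f(12,2)=780 f(12,4)=494 f(12,6)=220 f(12,8)=66 f(12,10)=12 f(12,12)=1
t=13: f(13,-3)=572 f(13,-1)=1430 f(13,1)=1638 f(13,3)=1274 f(13,5)=714 f(13,7)=286 f(13,9)=78 f(13,11)=13 f(13,13)=1
t=14: f(14,-2)=2002 f(14,0)=3068 f(14,2)=2912 f(14,4)=1988 f(14,6)=1000 f(14,8)=364 f(14,10)=91 f(14,12)=14 f(14,14)=1
t=15: f(15,-3)=2002 f(15,-1)=5070 f(15,1)=5980 f(15,3)=4900 f(15,5)=2988 f(15,7)=1364 f(15,9)=455 f(15,11)=105 f(15,13)=15 f(15,15)=1
t=16: f(16,-2)=7072 f(16,0)=11050 f(16,2)=10880 f(16,4)=7888 f(16,6)=4352 f(16,8)=1819 f(16,10)=560 f(16,12)=120 f(16,14)=16 f(16,16)=1
t=17: f(17,-3)=7072 f(17,-1)=18122 f(17,1)=21930 f(17,3)=18768 f(17,5)=12240 f(17,7)=6171 f(17,9)=2379 f(17,11)=680 f(17,13)=136 f(17,15)=17 f(17,17)=1
Σ_s f(17,s) = 87516
P = 87516/131072 = 21879/32768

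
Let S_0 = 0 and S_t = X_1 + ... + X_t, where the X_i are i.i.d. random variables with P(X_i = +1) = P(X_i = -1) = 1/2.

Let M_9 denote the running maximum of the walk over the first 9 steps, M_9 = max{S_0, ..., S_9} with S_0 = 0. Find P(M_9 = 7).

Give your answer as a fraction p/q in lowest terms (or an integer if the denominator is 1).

Answer: 9/512

Derivation:
Let M_9 = max(S_0,...,S_9). Use the reflection principle: for j ≥ 1, #{paths with M_9 ≥ j} = #{S_9 ≥ j} + #{S_9 ≥ j+1}.
By reflection, #{M_9 ≥ 7} = #{S_9 ≥ 7} + #{S_9 ≥ 8} = 10 + 1 = 11.
#{M_9 ≥ 8} = #{S_9 ≥ 8} + #{S_9 ≥ 9} = 1 + 1 = 2.
#{M_9 = 7} = 11 - 2 = 9.
P(M_9 = 7) = 9/512 = 9/512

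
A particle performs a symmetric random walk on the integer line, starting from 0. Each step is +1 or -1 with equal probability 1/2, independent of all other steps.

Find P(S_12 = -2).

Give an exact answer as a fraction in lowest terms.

Answer: 99/512

Derivation:
To reach position -2 after 12 steps: need 5 steps of +1 and 7 of -1.
Favorable paths: C(12,5) = 792
Total paths: 2^12 = 4096
P = 792/4096 = 99/512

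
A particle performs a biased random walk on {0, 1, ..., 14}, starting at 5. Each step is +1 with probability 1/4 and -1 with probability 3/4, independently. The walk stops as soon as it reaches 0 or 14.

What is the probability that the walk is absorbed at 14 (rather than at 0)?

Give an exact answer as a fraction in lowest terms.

Biased walk: p = 1/4, q = 3/4, r = q/p = 3
Gambler's ruin: P(hit 14 before 0 | start at 5) = (1 - r^a)/(1 - r^N)
r^5 = 243; r^14 = 4782969
P = (1 - 243) / (1 - 4782969) = -242 / -4782968 = 121/2391484

Answer: 121/2391484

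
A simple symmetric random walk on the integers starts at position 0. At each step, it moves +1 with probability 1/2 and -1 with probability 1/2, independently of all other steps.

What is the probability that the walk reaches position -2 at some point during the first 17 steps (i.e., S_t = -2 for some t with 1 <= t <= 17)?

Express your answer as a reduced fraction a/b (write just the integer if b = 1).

Count via complement. Let g(t,s) = #length-t paths at position s with S_1..S_t all ≠ -2.
g(t,s) = g(t-1,s-1) + g(t-1,s+1) for s ≠ -2; g(t,-2) = 0.
t=0: g(0,0)=1
t=1: g(1,-1)=1 g(1,1)=1
t=2: g(2,0)=2 g(2,2)=1
t=3: g(3,-1)=2 g(3,1)=3 g(3,3)=1
t=4: g(4,0)=5 g(4,2)=4 g(4,4)=1
t=5: g(5,-1)=5 g(5,1)=9 g(5,3)=5 g(5,5)=1
t=6: g(6,0)=14 g(6,2)=14 g(6,4)=6 g(6,6)=1
t=7: g(7,-1)=14 g(7,1)=28 g(7,3)=20 g(7,5)=7 g(7,7)=1
t=8: g(8,0)=42 g(8,2)=48 g(8,4)=27 g(8,6)=8 g(8,8)=1
t=9: g(9,-1)=42 g(9,1)=90 g(9,3)=75 g(9,5)=35 g(9,7)=9 g(9,9)=1
t=10: g(10,0)=132 g(10,2)=165 g(10,4)=110 g(10,6)=44 g(10,8)=10 g(10,10)=1
t=11: g(11,-1)=132 g(11,1)=297 g(11,3)=275 g(11,5)=154 g(11,7)=54 g(11,9)=11 g(11,11)=1
t=12: g(12,0)=429 g(12,2)=572 g(12,4)=429 g(12,6)=208 g(12,8)=65 g(12,10)=12 g(12,12)=1
t=13: g(13,-1)=429 g(13,1)=1001 g(13,3)=1001 g(13,5)=637 g(13,7)=273 g(13,9)=77 g(13,11)=13 g(13,13)=1
t=14: g(14,0)=1430 g(14,2)=2002 g(14,4)=1638 g(14,6)=910 g(14,8)=350 g(14,10)=90 g(14,12)=14 g(14,14)=1
t=15: g(15,-1)=1430 g(15,1)=3432 g(15,3)=3640 g(15,5)=2548 g(15,7)=1260 g(15,9)=440 g(15,11)=104 g(15,13)=15 g(15,15)=1
t=16: g(16,0)=4862 g(16,2)=7072 g(16,4)=6188 g(16,6)=3808 g(16,8)=1700 g(16,10)=544 g(16,12)=119 g(16,14)=16 g(16,16)=1
t=17: g(17,-1)=4862 g(17,1)=11934 g(17,3)=13260 g(17,5)=9996 g(17,7)=5508 g(17,9)=2244 g(17,11)=663 g(17,13)=135 g(17,15)=17 g(17,17)=1
Paths never hitting -2: Σ_s g(17,s) = 48620
Paths hitting -2: 2^17 - 48620 = 82452
P = 82452/131072 = 20613/32768

Answer: 20613/32768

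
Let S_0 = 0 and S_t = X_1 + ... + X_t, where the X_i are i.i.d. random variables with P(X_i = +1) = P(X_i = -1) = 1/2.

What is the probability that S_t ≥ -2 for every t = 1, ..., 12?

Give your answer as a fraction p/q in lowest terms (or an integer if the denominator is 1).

Answer: 627/1024

Derivation:
Let f(t,s) = #length-t paths at position s with S_1..S_t all ≥ -2.
f(t,s) = f(t-1,s-1) + f(t-1,s+1) for s ≥ -2; f(t,s) = 0 for s < -2.
t=0: f(0,0)=1
t=1: f(1,-1)=1 f(1,1)=1
t=2: f(2,-2)=1 f(2,0)=2 f(2,2)=1
t=3: f(3,-1)=3 f(3,1)=3 f(3,3)=1
t=4: f(4,-2)=3 f(4,0)=6 f(4,2)=4 f(4,4)=1
t=5: f(5,-1)=9 f(5,1)=10 f(5,3)=5 f(5,5)=1
t=6: f(6,-2)=9 f(6,0)=19 f(6,2)=15 f(6,4)=6 f(6,6)=1
t=7: f(7,-1)=28 f(7,1)=34 f(7,3)=21 f(7,5)=7 f(7,7)=1
t=8: f(8,-2)=28 f(8,0)=62 f(8,2)=55 f(8,4)=28 f(8,6)=8 f(8,8)=1
t=9: f(9,-1)=90 f(9,1)=117 f(9,3)=83 f(9,5)=36 f(9,7)=9 f(9,9)=1
t=10: f(10,-2)=90 f(10,0)=207 f(10,2)=200 f(10,4)=119 f(10,6)=45 f(10,8)=10 f(10,10)=1
t=11: f(11,-1)=297 f(11,1)=407 f(11,3)=319 f(11,5)=164 f(11,7)=55 f(11,9)=11 f(11,11)=1
t=12: f(12,-2)=297 f(12,0)=704 f(12,2)=726 f(12,4)=483 f(12,6)=219 f(12,8)=66 f(12,10)=12 f(12,12)=1
Σ_s f(12,s) = 2508
P = 2508/4096 = 627/1024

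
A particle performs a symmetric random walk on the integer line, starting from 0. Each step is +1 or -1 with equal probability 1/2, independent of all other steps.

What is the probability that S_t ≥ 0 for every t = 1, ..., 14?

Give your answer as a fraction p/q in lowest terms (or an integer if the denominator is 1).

Answer: 429/2048

Derivation:
Let f(t,s) = #length-t paths at position s with S_1..S_t all ≥ 0.
f(t,s) = f(t-1,s-1) + f(t-1,s+1) for s ≥ 0; f(t,s) = 0 for s < 0.
t=0: f(0,0)=1
t=1: f(1,1)=1
t=2: f(2,0)=1 f(2,2)=1
t=3: f(3,1)=2 f(3,3)=1
t=4: f(4,0)=2 f(4,2)=3 f(4,4)=1
t=5: f(5,1)=5 f(5,3)=4 f(5,5)=1
t=6: f(6,0)=5 f(6,2)=9 f(6,4)=5 f(6,6)=1
t=7: f(7,1)=14 f(7,3)=14 f(7,5)=6 f(7,7)=1
t=8: f(8,0)=14 f(8,2)=28 f(8,4)=20 f(8,6)=7 f(8,8)=1
t=9: f(9,1)=42 f(9,3)=48 f(9,5)=27 f(9,7)=8 f(9,9)=1
t=10: f(10,0)=42 f(10,2)=90 f(10,4)=75 f(10,6)=35 f(10,8)=9 f(10,10)=1
t=11: f(11,1)=132 f(11,3)=165 f(11,5)=110 f(11,7)=44 f(11,9)=10 f(11,11)=1
t=12: f(12,0)=132 f(12,2)=297 f(12,4)=275 f(12,6)=154 f(12,8)=54 f(12,10)=11 f(12,12)=1
t=13: f(13,1)=429 f(13,3)=572 f(13,5)=429 f(13,7)=208 f(13,9)=65 f(13,11)=12 f(13,13)=1
t=14: f(14,0)=429 f(14,2)=1001 f(14,4)=1001 f(14,6)=637 f(14,8)=273 f(14,10)=77 f(14,12)=13 f(14,14)=1
Σ_s f(14,s) = 3432
P = 3432/16384 = 429/2048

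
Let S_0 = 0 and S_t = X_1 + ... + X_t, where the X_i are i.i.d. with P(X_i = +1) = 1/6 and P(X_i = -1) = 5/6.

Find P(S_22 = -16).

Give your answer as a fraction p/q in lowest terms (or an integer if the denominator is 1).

Answer: 7343292236328125/32905425960566784

Derivation:
To reach position -16 after 22 steps: need 3 steps of +1 and 19 steps of -1.
Number of such sequences: C(22,3) = 1540
Each has probability (1/6)^3 · (5/6)^19 = 19073486328125/131621703842267136
P = 1540 · 19073486328125/131621703842267136 = 7343292236328125/32905425960566784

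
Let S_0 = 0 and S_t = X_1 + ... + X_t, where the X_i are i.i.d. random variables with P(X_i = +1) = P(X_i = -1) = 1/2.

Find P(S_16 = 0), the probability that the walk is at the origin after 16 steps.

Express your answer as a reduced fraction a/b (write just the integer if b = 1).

To return to 0 after 16 steps: need exactly 8 steps of +1 and 8 of -1.
Favorable paths: C(16,8) = 12870
Total paths: 2^16 = 65536
P = 12870/65536 = 6435/32768

Answer: 6435/32768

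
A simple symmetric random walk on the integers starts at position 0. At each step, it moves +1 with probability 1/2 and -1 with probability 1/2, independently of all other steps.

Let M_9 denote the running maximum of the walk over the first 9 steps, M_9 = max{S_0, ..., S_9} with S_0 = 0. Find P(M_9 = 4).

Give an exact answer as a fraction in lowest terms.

Let M_9 = max(S_0,...,S_9). Use the reflection principle: for j ≥ 1, #{paths with M_9 ≥ j} = #{S_9 ≥ j} + #{S_9 ≥ j+1}.
By reflection, #{M_9 ≥ 4} = #{S_9 ≥ 4} + #{S_9 ≥ 5} = 46 + 46 = 92.
#{M_9 ≥ 5} = #{S_9 ≥ 5} + #{S_9 ≥ 6} = 46 + 10 = 56.
#{M_9 = 4} = 92 - 56 = 36.
P(M_9 = 4) = 36/512 = 9/128

Answer: 9/128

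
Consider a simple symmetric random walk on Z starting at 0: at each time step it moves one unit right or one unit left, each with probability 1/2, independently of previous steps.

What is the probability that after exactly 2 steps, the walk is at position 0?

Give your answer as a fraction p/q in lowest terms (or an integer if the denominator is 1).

Answer: 1/2

Derivation:
To return to 0 after 2 steps: need exactly 1 step of +1 and 1 of -1.
Favorable paths: C(2,1) = 2
Total paths: 2^2 = 4
P = 2/4 = 1/2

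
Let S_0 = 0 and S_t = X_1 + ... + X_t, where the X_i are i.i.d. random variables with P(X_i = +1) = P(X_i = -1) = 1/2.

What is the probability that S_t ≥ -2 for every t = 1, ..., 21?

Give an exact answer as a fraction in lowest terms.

Answer: 499681/1048576

Derivation:
Let f(t,s) = #length-t paths at position s with S_1..S_t all ≥ -2.
f(t,s) = f(t-1,s-1) + f(t-1,s+1) for s ≥ -2; f(t,s) = 0 for s < -2.
t=0: f(0,0)=1
t=1: f(1,-1)=1 f(1,1)=1
t=2: f(2,-2)=1 f(2,0)=2 f(2,2)=1
t=3: f(3,-1)=3 f(3,1)=3 f(3,3)=1
t=4: f(4,-2)=3 f(4,0)=6 f(4,2)=4 f(4,4)=1
t=5: f(5,-1)=9 f(5,1)=10 f(5,3)=5 f(5,5)=1
t=6: f(6,-2)=9 f(6,0)=19 f(6,2)=15 f(6,4)=6 f(6,6)=1
t=7: f(7,-1)=28 f(7,1)=34 f(7,3)=21 f(7,5)=7 f(7,7)=1
t=8: f(8,-2)=28 f(8,0)=62 f(8,2)=55 f(8,4)=28 f(8,6)=8 f(8,8)=1
t=9: f(9,-1)=90 f(9,1)=117 f(9,3)=83 f(9,5)=36 f(9,7)=9 f(9,9)=1
t=10: f(10,-2)=90 f(10,0)=207 f(10,2)=200 f(10,4)=119 f(10,6)=45 f(10,8)=10 f(10,10)=1
t=11: f(11,-1)=297 f(11,1)=407 f(11,3)=319 f(11,5)=164 f(11,7)=55 f(11,9)=11 f(11,11)=1
t=12: f(12,-2)=297 f(12,0)=704 f(12,2)=726 f(12,4)=483 f(12,6)=219 f(12,8)=66 f(12,10)=12 f(12,12)=1
t=13: f(13,-1)=1001 f(13,1)=1430 f(13,3)=1209 f(13,5)=702 f(13,7)=285 f(13,9)=78 f(13,11)=13 f(13,13)=1
t=14: f(14,-2)=1001 f(14,0)=2431 f(14,2)=2639 f(14,4)=1911 f(14,6)=987 f(14,8)=363 f(14,10)=91 f(14,12)=14 f(14,14)=1
t=15: f(15,-1)=3432 f(15,1)=5070 f(15,3)=4550 f(15,5)=2898 f(15,7)=1350 f(15,9)=454 f(15,11)=105 f(15,13)=15 f(15,15)=1
t=16: f(16,-2)=3432 f(16,0)=8502 f(16,2)=9620 f(16,4)=7448 f(16,6)=4248 f(16,8)=1804 f(16,10)=559 f(16,12)=120 f(16,14)=16 f(16,16)=1
t=17: f(17,-1)=11934 f(17,1)=18122 f(17,3)=17068 f(17,5)=11696 f(17,7)=6052 f(17,9)=2363 f(17,11)=679 f(17,13)=136 f(17,15)=17 f(17,17)=1
t=18: f(18,-2)=11934 f(18,0)=30056 f(18,2)=35190 f(18,4)=28764 f(18,6)=17748 f(18,8)=8415 f(18,10)=3042 f(18,12)=815 f(18,14)=153 f(18,16)=18 f(18,18)=1
t=19: f(19,-1)=41990 f(19,1)=65246 f(19,3)=63954 f(19,5)=46512 f(19,7)=26163 f(19,9)=11457 f(19,11)=3857 f(19,13)=968 f(19,15)=171 f(19,17)=19 f(19,19)=1
t=20: f(20,-2)=41990 f(20,0)=107236 f(20,2)=129200 f(20,4)=110466 f(20,6)=72675 f(20,8)=37620 f(20,10)=15314 f(20,12)=4825 f(20,14)=1139 f(20,16)=190 f(20,18)=20 f(20,20)=1
t=21: f(21,-1)=149226 f(21,1)=236436 f(21,3)=239666 f(21,5)=183141 f(21,7)=110295 f(21,9)=52934 f(21,11)=20139 f(21,13)=5964 f(21,15)=1329 f(21,17)=210 f(21,19)=21 f(21,21)=1
Σ_s f(21,s) = 999362
P = 999362/2097152 = 499681/1048576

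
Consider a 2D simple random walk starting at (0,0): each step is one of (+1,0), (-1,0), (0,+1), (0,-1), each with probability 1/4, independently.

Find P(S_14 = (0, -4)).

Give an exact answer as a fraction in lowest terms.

Answer: 1002001/67108864

Derivation:
Let h be the number of horizontal steps (so 14-h are vertical). To end at (0,-4) need (h+0)/2 right-steps and ((14-h)-4)/2 up-steps.
Sum over h with 0 ≤ h ≤ 10, h ≡ 0 (mod 2), 14-h ≡ 0 (mod 2):
h=0: C(14,0)·C(0,0)·C(14,5) = 1·1·2002 = 2002
h=2: C(14,2)·C(2,1)·C(12,4) = 91·2·495 = 90090
h=4: C(14,4)·C(4,2)·C(10,3) = 1001·6·120 = 720720
h=6: C(14,6)·C(6,3)·C(8,2) = 3003·20·28 = 1681680
h=8: C(14,8)·C(8,4)·C(6,1) = 3003·70·6 = 1261260
h=10: C(14,10)·C(10,5)·C(4,0) = 1001·252·1 = 252252
Total favorable: 4008004
Total paths: 4^14 = 268435456
P = 4008004/268435456 = 1002001/67108864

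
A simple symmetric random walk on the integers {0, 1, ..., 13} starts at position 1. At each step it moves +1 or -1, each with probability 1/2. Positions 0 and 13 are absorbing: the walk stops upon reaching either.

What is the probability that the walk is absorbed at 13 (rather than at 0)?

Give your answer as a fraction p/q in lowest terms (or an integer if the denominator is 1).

Answer: 1/13

Derivation:
Symmetric walk (p = 1/2): the harmonic-function argument gives P(hit 13 before 0 | start at 1) = a/N.
P = 1/13 = 1/13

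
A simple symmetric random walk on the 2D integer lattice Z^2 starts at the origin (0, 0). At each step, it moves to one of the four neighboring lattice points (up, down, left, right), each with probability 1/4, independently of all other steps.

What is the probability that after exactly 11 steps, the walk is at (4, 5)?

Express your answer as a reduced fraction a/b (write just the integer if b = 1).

Answer: 2541/2097152

Derivation:
Let h be the number of horizontal steps (so 11-h are vertical). To end at (4,5) need (h+4)/2 right-steps and ((11-h)+5)/2 up-steps.
Sum over h with 4 ≤ h ≤ 6, h ≡ 0 (mod 2), 11-h ≡ 1 (mod 2):
h=4: C(11,4)·C(4,4)·C(7,6) = 330·1·7 = 2310
h=6: C(11,6)·C(6,5)·C(5,5) = 462·6·1 = 2772
Total favorable: 5082
Total paths: 4^11 = 4194304
P = 5082/4194304 = 2541/2097152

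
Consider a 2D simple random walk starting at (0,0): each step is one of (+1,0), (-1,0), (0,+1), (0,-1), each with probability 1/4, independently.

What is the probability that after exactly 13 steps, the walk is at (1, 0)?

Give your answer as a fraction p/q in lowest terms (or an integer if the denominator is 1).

Let h be the number of horizontal steps (so 13-h are vertical). To end at (1,0) need (h+1)/2 right-steps and ((13-h)+0)/2 up-steps.
Sum over h with 1 ≤ h ≤ 13, h ≡ 1 (mod 2), 13-h ≡ 0 (mod 2):
h=1: C(13,1)·C(1,1)·C(12,6) = 13·1·924 = 12012
h=3: C(13,3)·C(3,2)·C(10,5) = 286·3·252 = 216216
h=5: C(13,5)·C(5,3)·C(8,4) = 1287·10·70 = 900900
h=7: C(13,7)·C(7,4)·C(6,3) = 1716·35·20 = 1201200
h=9: C(13,9)·C(9,5)·C(4,2) = 715·126·6 = 540540
h=11: C(13,11)·C(11,6)·C(2,1) = 78·462·2 = 72072
h=13: C(13,13)·C(13,7)·C(0,0) = 1·1716·1 = 1716
Total favorable: 2944656
Total paths: 4^13 = 67108864
P = 2944656/67108864 = 184041/4194304

Answer: 184041/4194304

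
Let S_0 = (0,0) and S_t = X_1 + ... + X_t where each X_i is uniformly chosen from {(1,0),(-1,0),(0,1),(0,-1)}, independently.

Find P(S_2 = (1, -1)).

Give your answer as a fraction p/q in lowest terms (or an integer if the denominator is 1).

Answer: 1/8

Derivation:
Let h be the number of horizontal steps (so 2-h are vertical). To end at (1,-1) need (h+1)/2 right-steps and ((2-h)-1)/2 up-steps.
Sum over h with 1 ≤ h ≤ 1, h ≡ 1 (mod 2), 2-h ≡ 1 (mod 2):
h=1: C(2,1)·C(1,1)·C(1,0) = 2·1·1 = 2
Total favorable: 2
Total paths: 4^2 = 16
P = 2/16 = 1/8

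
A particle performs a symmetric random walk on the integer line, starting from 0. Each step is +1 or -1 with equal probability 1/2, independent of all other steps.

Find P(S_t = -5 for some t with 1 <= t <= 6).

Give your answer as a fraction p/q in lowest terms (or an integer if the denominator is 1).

Answer: 1/32

Derivation:
Count via complement. Let g(t,s) = #length-t paths at position s with S_1..S_t all ≠ -5.
g(t,s) = g(t-1,s-1) + g(t-1,s+1) for s ≠ -5; g(t,-5) = 0.
t=0: g(0,0)=1
t=1: g(1,-1)=1 g(1,1)=1
t=2: g(2,-2)=1 g(2,0)=2 g(2,2)=1
t=3: g(3,-3)=1 g(3,-1)=3 g(3,1)=3 g(3,3)=1
t=4: g(4,-4)=1 g(4,-2)=4 g(4,0)=6 g(4,2)=4 g(4,4)=1
t=5: g(5,-3)=5 g(5,-1)=10 g(5,1)=10 g(5,3)=5 g(5,5)=1
t=6: g(6,-4)=5 g(6,-2)=15 g(6,0)=20 g(6,2)=15 g(6,4)=6 g(6,6)=1
Paths never hitting -5: Σ_s g(6,s) = 62
Paths hitting -5: 2^6 - 62 = 2
P = 2/64 = 1/32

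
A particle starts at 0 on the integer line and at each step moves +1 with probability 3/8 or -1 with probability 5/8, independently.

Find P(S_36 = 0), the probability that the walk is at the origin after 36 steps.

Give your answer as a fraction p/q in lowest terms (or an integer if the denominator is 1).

Answer: 3353017192523156833648681640625/81129638414606681695789005144064

Derivation:
To be at 0 after 36 steps: need exactly 18 steps of +1 and 18 of -1.
Number of such sequences: C(36,18) = 9075135300
Each has probability (3/8)^18 · (5/8)^18 = 1477891880035400390625/324518553658426726783156020576256
P = 9075135300 · 1477891880035400390625/324518553658426726783156020576256 = 3353017192523156833648681640625/81129638414606681695789005144064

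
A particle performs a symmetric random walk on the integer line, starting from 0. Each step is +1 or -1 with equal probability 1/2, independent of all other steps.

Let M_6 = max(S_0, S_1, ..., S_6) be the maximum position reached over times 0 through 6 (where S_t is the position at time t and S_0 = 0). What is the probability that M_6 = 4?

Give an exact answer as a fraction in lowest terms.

Let M_6 = max(S_0,...,S_6). Use the reflection principle: for j ≥ 1, #{paths with M_6 ≥ j} = #{S_6 ≥ j} + #{S_6 ≥ j+1}.
By reflection, #{M_6 ≥ 4} = #{S_6 ≥ 4} + #{S_6 ≥ 5} = 7 + 1 = 8.
#{M_6 ≥ 5} = #{S_6 ≥ 5} + #{S_6 ≥ 6} = 1 + 1 = 2.
#{M_6 = 4} = 8 - 2 = 6.
P(M_6 = 4) = 6/64 = 3/32

Answer: 3/32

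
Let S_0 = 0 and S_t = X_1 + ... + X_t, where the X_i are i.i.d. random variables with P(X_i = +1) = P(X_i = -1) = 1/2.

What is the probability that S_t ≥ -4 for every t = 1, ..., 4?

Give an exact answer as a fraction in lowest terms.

Answer: 1

Derivation:
Let f(t,s) = #length-t paths at position s with S_1..S_t all ≥ -4.
f(t,s) = f(t-1,s-1) + f(t-1,s+1) for s ≥ -4; f(t,s) = 0 for s < -4.
t=0: f(0,0)=1
t=1: f(1,-1)=1 f(1,1)=1
t=2: f(2,-2)=1 f(2,0)=2 f(2,2)=1
t=3: f(3,-3)=1 f(3,-1)=3 f(3,1)=3 f(3,3)=1
t=4: f(4,-4)=1 f(4,-2)=4 f(4,0)=6 f(4,2)=4 f(4,4)=1
Σ_s f(4,s) = 16
P = 16/16 = 1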